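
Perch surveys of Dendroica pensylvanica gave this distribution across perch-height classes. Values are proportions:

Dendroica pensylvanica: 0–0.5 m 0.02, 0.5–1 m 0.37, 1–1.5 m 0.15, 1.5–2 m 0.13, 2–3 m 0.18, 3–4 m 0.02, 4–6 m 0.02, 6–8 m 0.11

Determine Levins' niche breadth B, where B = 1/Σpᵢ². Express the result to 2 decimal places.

Σpᵢ² = 0.02² + 0.37² + 0.15² + 0.13² + 0.18² + 0.02² + 0.02² + 0.11² = 0.0004 + 0.1369 + 0.0225 + 0.0169 + 0.0324 + 0.0004 + 0.0004 + 0.0121 = 0.2220
B = 1 / 0.2220 = 4.5045

4.50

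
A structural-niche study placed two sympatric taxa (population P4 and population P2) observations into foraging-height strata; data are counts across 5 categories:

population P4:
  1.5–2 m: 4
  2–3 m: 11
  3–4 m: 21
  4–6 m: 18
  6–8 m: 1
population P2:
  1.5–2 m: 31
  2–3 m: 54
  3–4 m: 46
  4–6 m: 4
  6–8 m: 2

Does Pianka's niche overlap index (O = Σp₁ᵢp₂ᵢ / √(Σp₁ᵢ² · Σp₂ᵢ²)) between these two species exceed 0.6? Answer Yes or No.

Yes

Proportions for population P4 (n=55): 4/55=0.0727, 11/55=0.2000, 21/55=0.3818, 18/55=0.3273, 1/55=0.0182
Proportions for population P2 (n=137): 31/137=0.2263, 54/137=0.3942, 46/137=0.3358, 4/137=0.0292, 2/137=0.0146
Σ p₁ᵢp₂ᵢ = 0.016452 + 0.078840 + 0.128208 + 0.009557 + 0.000266 = 0.233323
Σp_1ᵢ² = 0.0727² + 0.2000² + 0.3818² + 0.3273² + 0.0182² = 0.005285 + 0.040000 + 0.145771 + 0.107125 + 0.000331 = 0.298512
Σp_2ᵢ² = 0.2263² + 0.3942² + 0.3358² + 0.0292² + 0.0146² = 0.051212 + 0.155394 + 0.112762 + 0.000853 + 0.000213 = 0.320434
O = 0.233323 / √(0.298512 × 0.320434) = 0.233323 / 0.3092788 = 0.7544
O = 0.7544 > 0.6 → Yes.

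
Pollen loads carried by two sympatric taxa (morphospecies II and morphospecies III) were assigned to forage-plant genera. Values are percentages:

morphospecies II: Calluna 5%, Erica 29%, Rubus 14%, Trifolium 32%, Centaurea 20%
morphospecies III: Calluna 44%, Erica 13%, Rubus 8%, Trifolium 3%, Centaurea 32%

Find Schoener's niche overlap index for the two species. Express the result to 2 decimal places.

0.49

Convert percentages to proportions (divide by 100).
Σ|p₁ᵢ − p₂ᵢ| = 0.39 + 0.16 + 0.06 + 0.29 + 0.12 = 1.02
D = 1 − ½ × 1.02 = 1 − 0.510 = 0.4900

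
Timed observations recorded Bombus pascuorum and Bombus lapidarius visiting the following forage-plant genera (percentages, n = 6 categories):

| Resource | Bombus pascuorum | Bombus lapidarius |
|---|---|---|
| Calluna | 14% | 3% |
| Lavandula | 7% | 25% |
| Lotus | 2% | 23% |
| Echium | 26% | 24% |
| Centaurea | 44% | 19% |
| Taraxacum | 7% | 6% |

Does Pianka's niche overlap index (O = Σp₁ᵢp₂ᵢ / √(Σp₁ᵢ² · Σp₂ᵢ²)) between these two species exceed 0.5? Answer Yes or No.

Convert percentages to proportions (divide by 100).
Σ p₁ᵢp₂ᵢ = 0.0042 + 0.0175 + 0.0046 + 0.0624 + 0.0836 + 0.0042 = 0.1765
Σp_1ᵢ² = 0.14² + 0.07² + 0.02² + 0.26² + 0.44² + 0.07² = 0.0196 + 0.0049 + 0.0004 + 0.0676 + 0.1936 + 0.0049 = 0.2910
Σp_2ᵢ² = 0.03² + 0.25² + 0.23² + 0.24² + 0.19² + 0.06² = 0.0009 + 0.0625 + 0.0529 + 0.0576 + 0.0361 + 0.0036 = 0.2136
O = 0.1765 / √(0.2910 × 0.2136) = 0.1765 / 0.24931 = 0.7080
O = 0.7080 > 0.5 → Yes.

Yes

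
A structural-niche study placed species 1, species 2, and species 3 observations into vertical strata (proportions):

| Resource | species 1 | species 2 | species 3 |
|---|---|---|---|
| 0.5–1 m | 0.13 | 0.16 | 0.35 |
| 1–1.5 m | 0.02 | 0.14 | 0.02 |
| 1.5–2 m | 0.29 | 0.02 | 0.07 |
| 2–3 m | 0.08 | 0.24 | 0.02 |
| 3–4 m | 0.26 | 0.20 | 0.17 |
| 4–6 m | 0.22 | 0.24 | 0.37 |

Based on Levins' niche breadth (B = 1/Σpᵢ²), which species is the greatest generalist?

species 2

Σp_1ᵢ² = 0.13² + 0.02² + 0.29² + 0.08² + 0.26² + 0.22² = 0.0169 + 0.0004 + 0.0841 + 0.0064 + 0.0676 + 0.0484 = 0.2238
B_1 = 1 / 0.2238 = 4.4683
Σp_2ᵢ² = 0.16² + 0.14² + 0.02² + 0.24² + 0.20² + 0.24² = 0.0256 + 0.0196 + 0.0004 + 0.0576 + 0.0400 + 0.0576 = 0.2008
B_2 = 1 / 0.2008 = 4.9801
Σp_3ᵢ² = 0.35² + 0.02² + 0.07² + 0.02² + 0.17² + 0.37² = 0.1225 + 0.0004 + 0.0049 + 0.0004 + 0.0289 + 0.1369 = 0.2940
B_3 = 1 / 0.2940 = 3.4014
Highest B → broadest niche (most generalist): species 2 (B = 4.98).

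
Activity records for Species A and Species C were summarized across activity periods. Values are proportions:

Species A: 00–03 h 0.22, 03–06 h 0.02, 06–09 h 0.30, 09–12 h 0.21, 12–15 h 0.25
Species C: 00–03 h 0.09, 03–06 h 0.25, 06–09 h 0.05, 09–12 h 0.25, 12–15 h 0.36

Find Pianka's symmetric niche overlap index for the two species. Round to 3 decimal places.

Σ p₁ᵢp₂ᵢ = 0.0198 + 0.0050 + 0.0150 + 0.0525 + 0.0900 = 0.1823
Σp_1ᵢ² = 0.22² + 0.02² + 0.30² + 0.21² + 0.25² = 0.0484 + 0.0004 + 0.0900 + 0.0441 + 0.0625 = 0.2454
Σp_2ᵢ² = 0.09² + 0.25² + 0.05² + 0.25² + 0.36² = 0.0081 + 0.0625 + 0.0025 + 0.0625 + 0.1296 = 0.2652
O = 0.1823 / √(0.2454 × 0.2652) = 0.1823 / 0.255108 = 0.71460

0.715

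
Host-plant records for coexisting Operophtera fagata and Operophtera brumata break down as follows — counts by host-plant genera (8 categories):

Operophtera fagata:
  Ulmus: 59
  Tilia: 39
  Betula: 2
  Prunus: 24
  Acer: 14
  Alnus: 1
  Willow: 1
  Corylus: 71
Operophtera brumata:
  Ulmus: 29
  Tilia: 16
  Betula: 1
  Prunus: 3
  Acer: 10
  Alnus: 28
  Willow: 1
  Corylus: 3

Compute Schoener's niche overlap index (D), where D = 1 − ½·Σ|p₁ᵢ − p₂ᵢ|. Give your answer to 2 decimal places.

Proportions for Operophtera fagata (n=211): 59/211=0.2796, 39/211=0.1848, 2/211=0.0095, 24/211=0.1137, 14/211=0.0664, 1/211=0.0047, 1/211=0.0047, 71/211=0.3365
Proportions for Operophtera brumata (n=91): 29/91=0.3187, 16/91=0.1758, 1/91=0.0110, 3/91=0.0330, 10/91=0.1099, 28/91=0.3077, 1/91=0.0110, 3/91=0.0330
Σ|p₁ᵢ − p₂ᵢ| = 0.0391 + 0.0090 + 0.0015 + 0.0807 + 0.0435 + 0.3030 + 0.0063 + 0.3035 = 0.7866
D = 1 − ½ × 0.7866 = 1 − 0.39330 = 0.60670

0.61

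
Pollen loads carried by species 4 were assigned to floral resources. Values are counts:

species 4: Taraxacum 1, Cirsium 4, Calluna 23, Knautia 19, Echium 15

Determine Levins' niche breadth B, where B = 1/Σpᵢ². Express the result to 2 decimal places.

3.40

Proportions for species 4 (n=62): 1/62=0.0161, 4/62=0.0645, 23/62=0.3710, 19/62=0.3065, 15/62=0.2419
Σpᵢ² = 0.0161² + 0.0645² + 0.3710² + 0.3065² + 0.2419² = 0.000259 + 0.004160 + 0.137641 + 0.093942 + 0.058516 = 0.294518
B = 1 / 0.294518 = 3.3954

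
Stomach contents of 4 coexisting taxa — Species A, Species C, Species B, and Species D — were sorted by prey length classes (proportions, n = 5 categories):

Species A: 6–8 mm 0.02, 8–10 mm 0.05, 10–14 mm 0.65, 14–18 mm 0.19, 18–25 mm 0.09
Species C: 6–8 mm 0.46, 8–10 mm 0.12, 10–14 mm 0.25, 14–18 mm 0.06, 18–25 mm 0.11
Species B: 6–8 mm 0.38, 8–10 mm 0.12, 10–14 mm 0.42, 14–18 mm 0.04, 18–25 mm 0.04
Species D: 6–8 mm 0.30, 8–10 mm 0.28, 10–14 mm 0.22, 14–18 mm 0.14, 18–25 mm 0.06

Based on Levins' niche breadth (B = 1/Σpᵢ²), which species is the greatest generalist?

Species D

Σp_Aᵢ² = 0.02² + 0.05² + 0.65² + 0.19² + 0.09² = 0.0004 + 0.0025 + 0.4225 + 0.0361 + 0.0081 = 0.4696
B_A = 1 / 0.4696 = 2.1295
Σp_Cᵢ² = 0.46² + 0.12² + 0.25² + 0.06² + 0.11² = 0.2116 + 0.0144 + 0.0625 + 0.0036 + 0.0121 = 0.3042
B_C = 1 / 0.3042 = 3.2873
Σp_Bᵢ² = 0.38² + 0.12² + 0.42² + 0.04² + 0.04² = 0.1444 + 0.0144 + 0.1764 + 0.0016 + 0.0016 = 0.3384
B_B = 1 / 0.3384 = 2.9551
Σp_Dᵢ² = 0.30² + 0.28² + 0.22² + 0.14² + 0.06² = 0.0900 + 0.0784 + 0.0484 + 0.0196 + 0.0036 = 0.2400
B_D = 1 / 0.2400 = 4.1667
Highest B → broadest niche (most generalist): Species D (B = 4.17).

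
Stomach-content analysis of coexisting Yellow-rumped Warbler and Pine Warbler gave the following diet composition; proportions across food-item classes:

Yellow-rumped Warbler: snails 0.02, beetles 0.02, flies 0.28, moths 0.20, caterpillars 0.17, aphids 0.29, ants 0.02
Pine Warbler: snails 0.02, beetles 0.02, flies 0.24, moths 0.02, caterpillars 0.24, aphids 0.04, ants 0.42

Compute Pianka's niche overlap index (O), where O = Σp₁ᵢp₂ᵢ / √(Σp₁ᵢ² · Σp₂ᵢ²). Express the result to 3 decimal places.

Σ p₁ᵢp₂ᵢ = 0.0004 + 0.0004 + 0.0672 + 0.0040 + 0.0408 + 0.0116 + 0.0084 = 0.1328
Σp_1ᵢ² = 0.02² + 0.02² + 0.28² + 0.20² + 0.17² + 0.29² + 0.02² = 0.0004 + 0.0004 + 0.0784 + 0.0400 + 0.0289 + 0.0841 + 0.0004 = 0.2326
Σp_2ᵢ² = 0.02² + 0.02² + 0.24² + 0.02² + 0.24² + 0.04² + 0.42² = 0.0004 + 0.0004 + 0.0576 + 0.0004 + 0.0576 + 0.0016 + 0.1764 = 0.2944
O = 0.1328 / √(0.2326 × 0.2944) = 0.1328 / 0.261682 = 0.50749

0.507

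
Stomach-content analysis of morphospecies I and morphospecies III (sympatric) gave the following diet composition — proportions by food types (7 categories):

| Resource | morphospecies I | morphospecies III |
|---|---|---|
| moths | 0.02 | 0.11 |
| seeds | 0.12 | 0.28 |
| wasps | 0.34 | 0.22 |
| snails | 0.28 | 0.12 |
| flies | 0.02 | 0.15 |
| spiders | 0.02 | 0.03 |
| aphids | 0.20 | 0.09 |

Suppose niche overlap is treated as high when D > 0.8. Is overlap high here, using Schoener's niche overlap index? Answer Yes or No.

No

Σ|p₁ᵢ − p₂ᵢ| = 0.09 + 0.16 + 0.12 + 0.16 + 0.13 + 0.01 + 0.11 = 0.78
D = 1 − ½ × 0.78 = 1 − 0.390 = 0.6100
D = 0.6100 < 0.8 → No.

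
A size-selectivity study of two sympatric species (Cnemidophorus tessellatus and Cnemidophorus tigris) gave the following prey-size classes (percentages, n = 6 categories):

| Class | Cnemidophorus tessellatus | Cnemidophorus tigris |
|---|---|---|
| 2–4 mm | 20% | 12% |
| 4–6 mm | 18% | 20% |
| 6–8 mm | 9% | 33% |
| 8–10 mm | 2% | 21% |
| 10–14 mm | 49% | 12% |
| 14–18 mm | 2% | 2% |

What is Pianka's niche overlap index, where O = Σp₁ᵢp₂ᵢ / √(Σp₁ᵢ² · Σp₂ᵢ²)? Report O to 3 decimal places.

0.573

Convert percentages to proportions (divide by 100).
Σ p₁ᵢp₂ᵢ = 0.0240 + 0.0360 + 0.0297 + 0.0042 + 0.0588 + 0.0004 = 0.1531
Σp_1ᵢ² = 0.20² + 0.18² + 0.09² + 0.02² + 0.49² + 0.02² = 0.0400 + 0.0324 + 0.0081 + 0.0004 + 0.2401 + 0.0004 = 0.3214
Σp_2ᵢ² = 0.12² + 0.20² + 0.33² + 0.21² + 0.12² + 0.02² = 0.0144 + 0.0400 + 0.1089 + 0.0441 + 0.0144 + 0.0004 = 0.2222
O = 0.1531 / √(0.3214 × 0.2222) = 0.1531 / 0.267236 = 0.57290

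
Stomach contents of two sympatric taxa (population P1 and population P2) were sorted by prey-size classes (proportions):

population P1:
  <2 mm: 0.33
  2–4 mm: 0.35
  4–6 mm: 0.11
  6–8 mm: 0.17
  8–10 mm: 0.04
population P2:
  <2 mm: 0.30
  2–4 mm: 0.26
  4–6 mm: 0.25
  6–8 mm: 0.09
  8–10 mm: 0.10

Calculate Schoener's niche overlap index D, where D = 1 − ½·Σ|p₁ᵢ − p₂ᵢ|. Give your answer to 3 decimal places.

0.800

Σ|p₁ᵢ − p₂ᵢ| = 0.03 + 0.09 + 0.14 + 0.08 + 0.06 = 0.40
D = 1 − ½ × 0.40 = 1 − 0.200 = 0.80000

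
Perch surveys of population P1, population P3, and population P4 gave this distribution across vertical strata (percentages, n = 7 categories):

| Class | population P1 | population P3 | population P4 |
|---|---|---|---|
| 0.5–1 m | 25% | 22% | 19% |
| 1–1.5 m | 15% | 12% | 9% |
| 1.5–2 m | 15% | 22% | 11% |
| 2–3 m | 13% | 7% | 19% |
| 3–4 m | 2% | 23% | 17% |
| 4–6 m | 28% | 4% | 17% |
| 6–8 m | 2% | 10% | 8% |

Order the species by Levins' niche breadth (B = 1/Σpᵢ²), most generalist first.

Convert percentages to proportions (divide by 100).
Σp_P1ᵢ² = 0.25² + 0.15² + 0.15² + 0.13² + 0.02² + 0.28² + 0.02² = 0.0625 + 0.0225 + 0.0225 + 0.0169 + 0.0004 + 0.0784 + 0.0004 = 0.2036
B_P1 = 1 / 0.2036 = 4.9116
Σp_P3ᵢ² = 0.22² + 0.12² + 0.22² + 0.07² + 0.23² + 0.04² + 0.10² = 0.0484 + 0.0144 + 0.0484 + 0.0049 + 0.0529 + 0.0016 + 0.0100 = 0.1806
B_P3 = 1 / 0.1806 = 5.5371
Σp_P4ᵢ² = 0.19² + 0.09² + 0.11² + 0.19² + 0.17² + 0.17² + 0.08² = 0.0361 + 0.0081 + 0.0121 + 0.0361 + 0.0289 + 0.0289 + 0.0064 = 0.1566
B_P4 = 1 / 0.1566 = 6.3857
Ranking by B (broadest → narrowest): population P4 (6.39) > population P3 (5.54) > population P1 (4.91)

population P4 > population P3 > population P1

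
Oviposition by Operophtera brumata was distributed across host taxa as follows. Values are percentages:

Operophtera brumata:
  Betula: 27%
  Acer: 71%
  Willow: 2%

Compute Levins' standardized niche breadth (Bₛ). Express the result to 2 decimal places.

Convert percentages to proportions (divide by 100).
Σpᵢ² = 0.27² + 0.71² + 0.02² = 0.0729 + 0.5041 + 0.0004 = 0.5774
B = 1 / 0.5774 = 1.7319
Bₛ = (B − 1)/(n − 1) = (1.7319 − 1)/(3 − 1) = 0.7319/2 = 0.3660

0.37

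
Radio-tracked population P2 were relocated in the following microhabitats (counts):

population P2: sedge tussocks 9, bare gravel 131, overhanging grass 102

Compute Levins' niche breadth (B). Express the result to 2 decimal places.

2.12

Proportions for population P2 (n=242): 9/242=0.0372, 131/242=0.5413, 102/242=0.4215
Σpᵢ² = 0.0372² + 0.5413² + 0.4215² = 0.001384 + 0.293006 + 0.177662 = 0.472052
B = 1 / 0.472052 = 2.1184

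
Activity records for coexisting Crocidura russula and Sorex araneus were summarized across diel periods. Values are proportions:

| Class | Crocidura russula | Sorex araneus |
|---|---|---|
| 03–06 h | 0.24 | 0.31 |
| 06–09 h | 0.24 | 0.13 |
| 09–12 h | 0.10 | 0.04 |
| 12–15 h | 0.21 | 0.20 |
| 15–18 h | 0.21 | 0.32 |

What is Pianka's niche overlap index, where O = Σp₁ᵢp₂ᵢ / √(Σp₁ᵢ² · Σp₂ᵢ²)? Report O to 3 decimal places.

0.934

Σ p₁ᵢp₂ᵢ = 0.0744 + 0.0312 + 0.0040 + 0.0420 + 0.0672 = 0.2188
Σp_1ᵢ² = 0.24² + 0.24² + 0.10² + 0.21² + 0.21² = 0.0576 + 0.0576 + 0.0100 + 0.0441 + 0.0441 = 0.2134
Σp_2ᵢ² = 0.31² + 0.13² + 0.04² + 0.20² + 0.32² = 0.0961 + 0.0169 + 0.0016 + 0.0400 + 0.1024 = 0.2570
O = 0.2188 / √(0.2134 × 0.2570) = 0.2188 / 0.234188 = 0.93429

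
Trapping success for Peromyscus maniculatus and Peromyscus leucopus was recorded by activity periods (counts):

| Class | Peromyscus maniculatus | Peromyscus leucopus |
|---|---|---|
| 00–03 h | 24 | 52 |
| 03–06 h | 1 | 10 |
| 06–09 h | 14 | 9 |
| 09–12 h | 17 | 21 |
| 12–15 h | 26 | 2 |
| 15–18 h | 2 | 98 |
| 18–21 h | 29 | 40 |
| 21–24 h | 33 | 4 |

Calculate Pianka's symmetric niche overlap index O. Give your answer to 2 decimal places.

Proportions for Peromyscus maniculatus (n=146): 24/146=0.1644, 1/146=0.0068, 14/146=0.0959, 17/146=0.1164, 26/146=0.1781, 2/146=0.0137, 29/146=0.1986, 33/146=0.2260
Proportions for Peromyscus leucopus (n=236): 52/236=0.2203, 10/236=0.0424, 9/236=0.0381, 21/236=0.0890, 2/236=0.0085, 98/236=0.4153, 40/236=0.1695, 4/236=0.0169
Σ p₁ᵢp₂ᵢ = 0.036217 + 0.000288 + 0.003654 + 0.010360 + 0.001514 + 0.005690 + 0.033663 + 0.003819 = 0.095205
Σp_1ᵢ² = 0.1644² + 0.0068² + 0.0959² + 0.1164² + 0.1781² + 0.0137² + 0.1986² + 0.2260² = 0.027027 + 0.000046 + 0.009197 + 0.013549 + 0.031720 + 0.000188 + 0.039442 + 0.051076 = 0.172245
Σp_2ᵢ² = 0.2203² + 0.0424² + 0.0381² + 0.0890² + 0.0085² + 0.4153² + 0.1695² + 0.0169² = 0.048532 + 0.001798 + 0.001452 + 0.007921 + 0.000072 + 0.172474 + 0.028730 + 0.000286 = 0.261265
O = 0.095205 / √(0.172245 × 0.261265) = 0.095205 / 0.2121358 = 0.4488

0.45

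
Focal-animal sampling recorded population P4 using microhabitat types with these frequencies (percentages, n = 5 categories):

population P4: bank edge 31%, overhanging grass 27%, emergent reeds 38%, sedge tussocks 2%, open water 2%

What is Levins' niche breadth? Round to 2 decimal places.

3.18

Convert percentages to proportions (divide by 100).
Σpᵢ² = 0.31² + 0.27² + 0.38² + 0.02² + 0.02² = 0.0961 + 0.0729 + 0.1444 + 0.0004 + 0.0004 = 0.3142
B = 1 / 0.3142 = 3.1827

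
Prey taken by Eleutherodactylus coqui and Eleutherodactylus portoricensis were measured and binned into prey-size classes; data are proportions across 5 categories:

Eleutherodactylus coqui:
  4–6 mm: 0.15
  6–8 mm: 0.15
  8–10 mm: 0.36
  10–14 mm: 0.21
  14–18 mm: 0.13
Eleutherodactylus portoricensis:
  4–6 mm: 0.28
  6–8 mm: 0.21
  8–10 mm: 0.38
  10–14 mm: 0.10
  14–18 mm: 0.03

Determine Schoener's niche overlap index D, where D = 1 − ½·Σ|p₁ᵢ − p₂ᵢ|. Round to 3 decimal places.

Σ|p₁ᵢ − p₂ᵢ| = 0.13 + 0.06 + 0.02 + 0.11 + 0.10 = 0.42
D = 1 − ½ × 0.42 = 1 − 0.210 = 0.79000

0.790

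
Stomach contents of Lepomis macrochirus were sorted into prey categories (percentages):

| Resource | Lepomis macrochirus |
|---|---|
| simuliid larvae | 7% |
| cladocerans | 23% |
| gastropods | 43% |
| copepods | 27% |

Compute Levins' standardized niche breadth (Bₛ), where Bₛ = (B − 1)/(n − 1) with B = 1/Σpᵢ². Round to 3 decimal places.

Convert percentages to proportions (divide by 100).
Σpᵢ² = 0.07² + 0.23² + 0.43² + 0.27² = 0.0049 + 0.0529 + 0.1849 + 0.0729 = 0.3156
B = 1 / 0.3156 = 3.16857
Bₛ = (B − 1)/(n − 1) = (3.16857 − 1)/(4 − 1) = 2.16857/3 = 0.72286

0.723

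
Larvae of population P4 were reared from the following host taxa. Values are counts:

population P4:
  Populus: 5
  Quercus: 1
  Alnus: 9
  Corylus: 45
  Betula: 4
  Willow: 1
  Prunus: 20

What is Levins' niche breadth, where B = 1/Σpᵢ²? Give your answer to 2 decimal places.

2.83

Proportions for population P4 (n=85): 5/85=0.0588, 1/85=0.0118, 9/85=0.1059, 45/85=0.5294, 4/85=0.0471, 1/85=0.0118, 20/85=0.2353
Σpᵢ² = 0.0588² + 0.0118² + 0.1059² + 0.5294² + 0.0471² + 0.0118² + 0.2353² = 0.003457 + 0.000139 + 0.011215 + 0.280264 + 0.002218 + 0.000139 + 0.055366 = 0.352798
B = 1 / 0.352798 = 2.8345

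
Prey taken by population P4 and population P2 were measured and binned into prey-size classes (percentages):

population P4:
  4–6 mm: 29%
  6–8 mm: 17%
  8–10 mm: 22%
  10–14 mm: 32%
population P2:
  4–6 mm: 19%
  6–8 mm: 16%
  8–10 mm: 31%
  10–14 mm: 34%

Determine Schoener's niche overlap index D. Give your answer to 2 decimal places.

Convert percentages to proportions (divide by 100).
Σ|p₁ᵢ − p₂ᵢ| = 0.10 + 0.01 + 0.09 + 0.02 = 0.22
D = 1 − ½ × 0.22 = 1 − 0.110 = 0.8900

0.89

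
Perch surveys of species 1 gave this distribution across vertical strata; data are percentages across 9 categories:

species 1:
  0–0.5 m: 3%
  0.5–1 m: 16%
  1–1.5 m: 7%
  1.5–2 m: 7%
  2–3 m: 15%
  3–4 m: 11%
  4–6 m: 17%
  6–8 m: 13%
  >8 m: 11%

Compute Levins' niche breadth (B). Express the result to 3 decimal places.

7.764

Convert percentages to proportions (divide by 100).
Σpᵢ² = 0.03² + 0.16² + 0.07² + 0.07² + 0.15² + 0.11² + 0.17² + 0.13² + 0.11² = 0.0009 + 0.0256 + 0.0049 + 0.0049 + 0.0225 + 0.0121 + 0.0289 + 0.0169 + 0.0121 = 0.1288
B = 1 / 0.1288 = 7.76398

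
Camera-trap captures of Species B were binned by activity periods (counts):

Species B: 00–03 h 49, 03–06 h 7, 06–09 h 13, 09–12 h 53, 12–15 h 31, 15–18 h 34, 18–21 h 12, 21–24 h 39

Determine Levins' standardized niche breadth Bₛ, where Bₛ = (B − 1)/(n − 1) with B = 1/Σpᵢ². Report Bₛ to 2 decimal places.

Proportions for Species B (n=238): 49/238=0.2059, 7/238=0.0294, 13/238=0.0546, 53/238=0.2227, 31/238=0.1303, 34/238=0.1429, 12/238=0.0504, 39/238=0.1639
Σpᵢ² = 0.2059² + 0.0294² + 0.0546² + 0.2227² + 0.1303² + 0.1429² + 0.0504² + 0.1639² = 0.042395 + 0.000864 + 0.002981 + 0.049595 + 0.016978 + 0.020420 + 0.002540 + 0.026863 = 0.162636
B = 1 / 0.162636 = 6.1487
Bₛ = (B − 1)/(n − 1) = (6.1487 − 1)/(8 − 1) = 5.1487/7 = 0.7355

0.74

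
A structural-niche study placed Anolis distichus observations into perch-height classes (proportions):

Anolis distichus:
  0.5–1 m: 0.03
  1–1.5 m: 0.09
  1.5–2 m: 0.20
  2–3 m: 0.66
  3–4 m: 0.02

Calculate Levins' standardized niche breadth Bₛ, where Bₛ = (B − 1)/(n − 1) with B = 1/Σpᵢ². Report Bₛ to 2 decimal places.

0.27

Σpᵢ² = 0.03² + 0.09² + 0.20² + 0.66² + 0.02² = 0.0009 + 0.0081 + 0.0400 + 0.4356 + 0.0004 = 0.4850
B = 1 / 0.4850 = 2.0619
Bₛ = (B − 1)/(n − 1) = (2.0619 − 1)/(5 − 1) = 1.0619/4 = 0.2655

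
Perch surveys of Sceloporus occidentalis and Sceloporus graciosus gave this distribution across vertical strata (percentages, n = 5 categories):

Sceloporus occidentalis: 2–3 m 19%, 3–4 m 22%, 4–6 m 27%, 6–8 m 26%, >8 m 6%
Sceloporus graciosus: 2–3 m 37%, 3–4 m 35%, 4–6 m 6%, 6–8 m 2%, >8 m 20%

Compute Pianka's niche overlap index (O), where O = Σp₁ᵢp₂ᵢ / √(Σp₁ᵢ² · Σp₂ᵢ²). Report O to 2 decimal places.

Convert percentages to proportions (divide by 100).
Σ p₁ᵢp₂ᵢ = 0.0703 + 0.0770 + 0.0162 + 0.0052 + 0.0120 = 0.1807
Σp_1ᵢ² = 0.19² + 0.22² + 0.27² + 0.26² + 0.06² = 0.0361 + 0.0484 + 0.0729 + 0.0676 + 0.0036 = 0.2286
Σp_2ᵢ² = 0.37² + 0.35² + 0.06² + 0.02² + 0.20² = 0.1369 + 0.1225 + 0.0036 + 0.0004 + 0.0400 = 0.3034
O = 0.1807 / √(0.2286 × 0.3034) = 0.1807 / 0.26336 = 0.6861

0.69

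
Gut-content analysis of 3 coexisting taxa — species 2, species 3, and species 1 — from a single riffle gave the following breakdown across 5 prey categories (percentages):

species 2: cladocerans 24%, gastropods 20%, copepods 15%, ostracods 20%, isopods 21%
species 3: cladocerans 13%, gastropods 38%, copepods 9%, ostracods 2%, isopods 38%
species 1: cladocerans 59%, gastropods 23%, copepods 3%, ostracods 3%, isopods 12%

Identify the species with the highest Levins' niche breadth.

Convert percentages to proportions (divide by 100).
Σp_2ᵢ² = 0.24² + 0.20² + 0.15² + 0.20² + 0.21² = 0.0576 + 0.0400 + 0.0225 + 0.0400 + 0.0441 = 0.2042
B_2 = 1 / 0.2042 = 4.8972
Σp_3ᵢ² = 0.13² + 0.38² + 0.09² + 0.02² + 0.38² = 0.0169 + 0.1444 + 0.0081 + 0.0004 + 0.1444 = 0.3142
B_3 = 1 / 0.3142 = 3.1827
Σp_1ᵢ² = 0.59² + 0.23² + 0.03² + 0.03² + 0.12² = 0.3481 + 0.0529 + 0.0009 + 0.0009 + 0.0144 = 0.4172
B_1 = 1 / 0.4172 = 2.3969
Highest B → broadest niche (most generalist): species 2 (B = 4.90).

species 2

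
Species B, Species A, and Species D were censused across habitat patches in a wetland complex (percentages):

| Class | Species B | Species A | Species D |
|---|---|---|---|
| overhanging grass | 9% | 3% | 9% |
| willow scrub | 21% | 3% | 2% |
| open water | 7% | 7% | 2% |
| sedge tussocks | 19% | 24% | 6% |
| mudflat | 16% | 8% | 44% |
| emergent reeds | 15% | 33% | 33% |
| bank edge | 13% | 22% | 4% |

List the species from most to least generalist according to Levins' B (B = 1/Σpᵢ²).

Species B > Species A > Species D

Convert percentages to proportions (divide by 100).
Σp_Bᵢ² = 0.09² + 0.21² + 0.07² + 0.19² + 0.16² + 0.15² + 0.13² = 0.0081 + 0.0441 + 0.0049 + 0.0361 + 0.0256 + 0.0225 + 0.0169 = 0.1582
B_B = 1 / 0.1582 = 6.3211
Σp_Aᵢ² = 0.03² + 0.03² + 0.07² + 0.24² + 0.08² + 0.33² + 0.22² = 0.0009 + 0.0009 + 0.0049 + 0.0576 + 0.0064 + 0.1089 + 0.0484 = 0.2280
B_A = 1 / 0.2280 = 4.3860
Σp_Dᵢ² = 0.09² + 0.02² + 0.02² + 0.06² + 0.44² + 0.33² + 0.04² = 0.0081 + 0.0004 + 0.0004 + 0.0036 + 0.1936 + 0.1089 + 0.0016 = 0.3166
B_D = 1 / 0.3166 = 3.1586
Ranking by B (broadest → narrowest): Species B (6.32) > Species A (4.39) > Species D (3.16)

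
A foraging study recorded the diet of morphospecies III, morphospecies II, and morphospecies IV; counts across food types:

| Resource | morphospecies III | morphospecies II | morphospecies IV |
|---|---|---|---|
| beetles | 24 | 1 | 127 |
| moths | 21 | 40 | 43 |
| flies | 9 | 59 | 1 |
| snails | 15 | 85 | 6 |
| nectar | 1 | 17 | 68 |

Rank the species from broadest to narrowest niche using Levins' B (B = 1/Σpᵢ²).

Proportions for morphospecies III (n=70): 24/70=0.3429, 21/70=0.3000, 9/70=0.1286, 15/70=0.2143, 1/70=0.0143
Proportions for morphospecies II (n=202): 1/202=0.0050, 40/202=0.1980, 59/202=0.2921, 85/202=0.4208, 17/202=0.0842
Proportions for morphospecies IV (n=245): 127/245=0.5184, 43/245=0.1755, 1/245=0.0041, 6/245=0.0245, 68/245=0.2776
Σp_IIIᵢ² = 0.3429² + 0.3000² + 0.1286² + 0.2143² + 0.0143² = 0.117580 + 0.090000 + 0.016538 + 0.045924 + 0.000204 = 0.270246
B_III = 1 / 0.270246 = 3.7003
Σp_IIᵢ² = 0.0050² + 0.1980² + 0.2921² + 0.4208² + 0.0842² = 0.000025 + 0.039204 + 0.085322 + 0.177073 + 0.007090 = 0.308714
B_II = 1 / 0.308714 = 3.2392
Σp_IVᵢ² = 0.5184² + 0.1755² + 0.0041² + 0.0245² + 0.2776² = 0.268739 + 0.030800 + 0.000017 + 0.000600 + 0.077062 = 0.377218
B_IV = 1 / 0.377218 = 2.6510
Ranking by B (broadest → narrowest): morphospecies III (3.70) > morphospecies II (3.24) > morphospecies IV (2.65)

morphospecies III > morphospecies II > morphospecies IV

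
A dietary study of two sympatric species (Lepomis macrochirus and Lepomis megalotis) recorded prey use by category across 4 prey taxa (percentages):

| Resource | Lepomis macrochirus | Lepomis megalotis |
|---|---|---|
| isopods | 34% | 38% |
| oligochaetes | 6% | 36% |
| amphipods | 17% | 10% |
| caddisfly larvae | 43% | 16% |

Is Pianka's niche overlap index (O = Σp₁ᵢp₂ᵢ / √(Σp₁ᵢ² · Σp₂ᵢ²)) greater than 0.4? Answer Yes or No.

Yes

Convert percentages to proportions (divide by 100).
Σ p₁ᵢp₂ᵢ = 0.1292 + 0.0216 + 0.0170 + 0.0688 = 0.2366
Σp_1ᵢ² = 0.34² + 0.06² + 0.17² + 0.43² = 0.1156 + 0.0036 + 0.0289 + 0.1849 = 0.3330
Σp_2ᵢ² = 0.38² + 0.36² + 0.10² + 0.16² = 0.1444 + 0.1296 + 0.0100 + 0.0256 = 0.3096
O = 0.2366 / √(0.3330 × 0.3096) = 0.2366 / 0.32109 = 0.7369
O = 0.7369 > 0.4 → Yes.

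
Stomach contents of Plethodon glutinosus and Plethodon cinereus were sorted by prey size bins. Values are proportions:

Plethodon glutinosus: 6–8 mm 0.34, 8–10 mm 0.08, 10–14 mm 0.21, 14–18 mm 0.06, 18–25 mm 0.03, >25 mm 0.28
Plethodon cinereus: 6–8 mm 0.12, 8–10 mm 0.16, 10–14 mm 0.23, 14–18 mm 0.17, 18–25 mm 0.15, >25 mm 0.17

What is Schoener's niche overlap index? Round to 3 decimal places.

Σ|p₁ᵢ − p₂ᵢ| = 0.22 + 0.08 + 0.02 + 0.11 + 0.12 + 0.11 = 0.66
D = 1 − ½ × 0.66 = 1 − 0.330 = 0.67000

0.670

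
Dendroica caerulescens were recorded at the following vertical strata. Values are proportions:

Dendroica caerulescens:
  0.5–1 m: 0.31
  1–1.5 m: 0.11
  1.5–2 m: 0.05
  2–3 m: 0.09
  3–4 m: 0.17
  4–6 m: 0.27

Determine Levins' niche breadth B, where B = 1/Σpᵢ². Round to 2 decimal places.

4.53

Σpᵢ² = 0.31² + 0.11² + 0.05² + 0.09² + 0.17² + 0.27² = 0.0961 + 0.0121 + 0.0025 + 0.0081 + 0.0289 + 0.0729 = 0.2206
B = 1 / 0.2206 = 4.5331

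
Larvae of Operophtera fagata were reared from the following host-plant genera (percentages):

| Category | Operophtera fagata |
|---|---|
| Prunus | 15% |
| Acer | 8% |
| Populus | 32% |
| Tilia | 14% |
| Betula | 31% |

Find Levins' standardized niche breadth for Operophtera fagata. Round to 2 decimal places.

0.76

Convert percentages to proportions (divide by 100).
Σpᵢ² = 0.15² + 0.08² + 0.32² + 0.14² + 0.31² = 0.0225 + 0.0064 + 0.1024 + 0.0196 + 0.0961 = 0.2470
B = 1 / 0.2470 = 4.0486
Bₛ = (B − 1)/(n − 1) = (4.0486 − 1)/(5 − 1) = 3.0486/4 = 0.7622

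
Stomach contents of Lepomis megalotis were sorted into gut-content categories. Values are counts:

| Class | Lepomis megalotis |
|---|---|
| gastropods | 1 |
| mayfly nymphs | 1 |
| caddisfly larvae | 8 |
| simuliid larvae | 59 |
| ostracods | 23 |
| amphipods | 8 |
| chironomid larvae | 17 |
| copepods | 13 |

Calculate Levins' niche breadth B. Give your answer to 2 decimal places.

3.68

Proportions for Lepomis megalotis (n=130): 1/130=0.0077, 1/130=0.0077, 8/130=0.0615, 59/130=0.4538, 23/130=0.1769, 8/130=0.0615, 17/130=0.1308, 13/130=0.1000
Σpᵢ² = 0.0077² + 0.0077² + 0.0615² + 0.4538² + 0.1769² + 0.0615² + 0.1308² + 0.1000² = 0.000059 + 0.000059 + 0.003782 + 0.205934 + 0.031294 + 0.003782 + 0.017109 + 0.010000 = 0.272019
B = 1 / 0.272019 = 3.6762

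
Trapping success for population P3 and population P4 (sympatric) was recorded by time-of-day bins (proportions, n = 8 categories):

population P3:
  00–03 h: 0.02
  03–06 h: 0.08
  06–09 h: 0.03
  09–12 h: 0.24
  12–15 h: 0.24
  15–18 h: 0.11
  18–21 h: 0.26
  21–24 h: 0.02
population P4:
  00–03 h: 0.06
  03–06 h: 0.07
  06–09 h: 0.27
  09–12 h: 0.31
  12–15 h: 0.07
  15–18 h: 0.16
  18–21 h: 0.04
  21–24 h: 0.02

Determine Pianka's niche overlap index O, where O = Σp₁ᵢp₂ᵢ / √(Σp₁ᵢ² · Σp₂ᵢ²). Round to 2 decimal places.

Σ p₁ᵢp₂ᵢ = 0.0012 + 0.0056 + 0.0081 + 0.0744 + 0.0168 + 0.0176 + 0.0104 + 0.0004 = 0.1345
Σp_1ᵢ² = 0.02² + 0.08² + 0.03² + 0.24² + 0.24² + 0.11² + 0.26² + 0.02² = 0.0004 + 0.0064 + 0.0009 + 0.0576 + 0.0576 + 0.0121 + 0.0676 + 0.0004 = 0.2030
Σp_2ᵢ² = 0.06² + 0.07² + 0.27² + 0.31² + 0.07² + 0.16² + 0.04² + 0.02² = 0.0036 + 0.0049 + 0.0729 + 0.0961 + 0.0049 + 0.0256 + 0.0016 + 0.0004 = 0.2100
O = 0.1345 / √(0.2030 × 0.2100) = 0.1345 / 0.20647 = 0.6514

0.65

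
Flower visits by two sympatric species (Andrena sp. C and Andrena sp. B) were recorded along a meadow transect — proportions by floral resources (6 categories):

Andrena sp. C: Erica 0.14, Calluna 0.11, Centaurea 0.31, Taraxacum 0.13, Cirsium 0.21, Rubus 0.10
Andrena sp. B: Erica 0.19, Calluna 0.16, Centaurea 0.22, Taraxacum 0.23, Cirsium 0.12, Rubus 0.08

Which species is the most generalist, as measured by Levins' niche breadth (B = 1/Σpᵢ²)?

Σp_Cᵢ² = 0.14² + 0.11² + 0.31² + 0.13² + 0.21² + 0.10² = 0.0196 + 0.0121 + 0.0961 + 0.0169 + 0.0441 + 0.0100 = 0.1988
B_C = 1 / 0.1988 = 5.0302
Σp_Bᵢ² = 0.19² + 0.16² + 0.22² + 0.23² + 0.12² + 0.08² = 0.0361 + 0.0256 + 0.0484 + 0.0529 + 0.0144 + 0.0064 = 0.1838
B_B = 1 / 0.1838 = 5.4407
Highest B → broadest niche (most generalist): Andrena sp. B (B = 5.44).

Andrena sp. B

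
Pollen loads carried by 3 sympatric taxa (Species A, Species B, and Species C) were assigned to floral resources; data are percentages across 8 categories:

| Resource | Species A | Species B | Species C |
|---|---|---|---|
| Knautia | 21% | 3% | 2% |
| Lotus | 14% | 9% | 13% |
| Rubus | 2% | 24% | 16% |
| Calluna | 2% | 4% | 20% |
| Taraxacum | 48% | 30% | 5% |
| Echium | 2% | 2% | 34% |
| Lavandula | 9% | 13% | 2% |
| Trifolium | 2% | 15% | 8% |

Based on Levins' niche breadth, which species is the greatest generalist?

Convert percentages to proportions (divide by 100).
Σp_Aᵢ² = 0.21² + 0.14² + 0.02² + 0.02² + 0.48² + 0.02² + 0.09² + 0.02² = 0.0441 + 0.0196 + 0.0004 + 0.0004 + 0.2304 + 0.0004 + 0.0081 + 0.0004 = 0.3038
B_A = 1 / 0.3038 = 3.2916
Σp_Bᵢ² = 0.03² + 0.09² + 0.24² + 0.04² + 0.30² + 0.02² + 0.13² + 0.15² = 0.0009 + 0.0081 + 0.0576 + 0.0016 + 0.0900 + 0.0004 + 0.0169 + 0.0225 = 0.1980
B_B = 1 / 0.1980 = 5.0505
Σp_Cᵢ² = 0.02² + 0.13² + 0.16² + 0.20² + 0.05² + 0.34² + 0.02² + 0.08² = 0.0004 + 0.0169 + 0.0256 + 0.0400 + 0.0025 + 0.1156 + 0.0004 + 0.0064 = 0.2078
B_C = 1 / 0.2078 = 4.8123
Highest B → broadest niche (most generalist): Species B (B = 5.05).

Species B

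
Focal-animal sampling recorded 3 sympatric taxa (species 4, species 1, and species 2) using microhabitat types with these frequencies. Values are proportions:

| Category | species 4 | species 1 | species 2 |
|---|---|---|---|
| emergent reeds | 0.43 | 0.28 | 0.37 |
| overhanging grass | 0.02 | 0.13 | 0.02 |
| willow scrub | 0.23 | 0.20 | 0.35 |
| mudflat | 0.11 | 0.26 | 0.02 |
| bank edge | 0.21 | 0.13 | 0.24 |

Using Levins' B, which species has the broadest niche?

Σp_4ᵢ² = 0.43² + 0.02² + 0.23² + 0.11² + 0.21² = 0.1849 + 0.0004 + 0.0529 + 0.0121 + 0.0441 = 0.2944
B_4 = 1 / 0.2944 = 3.3967
Σp_1ᵢ² = 0.28² + 0.13² + 0.20² + 0.26² + 0.13² = 0.0784 + 0.0169 + 0.0400 + 0.0676 + 0.0169 = 0.2198
B_1 = 1 / 0.2198 = 4.5496
Σp_2ᵢ² = 0.37² + 0.02² + 0.35² + 0.02² + 0.24² = 0.1369 + 0.0004 + 0.1225 + 0.0004 + 0.0576 = 0.3178
B_2 = 1 / 0.3178 = 3.1466
Highest B → broadest niche (most generalist): species 1 (B = 4.55).

species 1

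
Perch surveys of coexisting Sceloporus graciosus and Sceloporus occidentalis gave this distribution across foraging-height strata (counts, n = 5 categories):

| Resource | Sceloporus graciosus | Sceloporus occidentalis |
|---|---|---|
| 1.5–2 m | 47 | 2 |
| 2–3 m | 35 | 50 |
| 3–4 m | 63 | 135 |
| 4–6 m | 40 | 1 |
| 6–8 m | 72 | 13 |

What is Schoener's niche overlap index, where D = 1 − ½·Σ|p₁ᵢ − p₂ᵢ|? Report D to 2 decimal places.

0.46

Proportions for Sceloporus graciosus (n=257): 47/257=0.1829, 35/257=0.1362, 63/257=0.2451, 40/257=0.1556, 72/257=0.2802
Proportions for Sceloporus occidentalis (n=201): 2/201=0.0100, 50/201=0.2488, 135/201=0.6716, 1/201=0.0050, 13/201=0.0647
Σ|p₁ᵢ − p₂ᵢ| = 0.1729 + 0.1126 + 0.4265 + 0.1506 + 0.2155 = 1.0781
D = 1 − ½ × 1.0781 = 1 − 0.53905 = 0.46095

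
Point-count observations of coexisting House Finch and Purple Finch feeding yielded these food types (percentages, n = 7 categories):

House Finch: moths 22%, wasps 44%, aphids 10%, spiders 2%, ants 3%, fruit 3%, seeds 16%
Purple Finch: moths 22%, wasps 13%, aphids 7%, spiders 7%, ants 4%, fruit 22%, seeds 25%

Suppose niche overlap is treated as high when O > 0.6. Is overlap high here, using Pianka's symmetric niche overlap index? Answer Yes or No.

Convert percentages to proportions (divide by 100).
Σ p₁ᵢp₂ᵢ = 0.0484 + 0.0572 + 0.0070 + 0.0014 + 0.0012 + 0.0066 + 0.0400 = 0.1618
Σp_1ᵢ² = 0.22² + 0.44² + 0.10² + 0.02² + 0.03² + 0.03² + 0.16² = 0.0484 + 0.1936 + 0.0100 + 0.0004 + 0.0009 + 0.0009 + 0.0256 = 0.2798
Σp_2ᵢ² = 0.22² + 0.13² + 0.07² + 0.07² + 0.04² + 0.22² + 0.25² = 0.0484 + 0.0169 + 0.0049 + 0.0049 + 0.0016 + 0.0484 + 0.0625 = 0.1876
O = 0.1618 / √(0.2798 × 0.1876) = 0.1618 / 0.22911 = 0.7062
O = 0.7062 > 0.6 → Yes.

Yes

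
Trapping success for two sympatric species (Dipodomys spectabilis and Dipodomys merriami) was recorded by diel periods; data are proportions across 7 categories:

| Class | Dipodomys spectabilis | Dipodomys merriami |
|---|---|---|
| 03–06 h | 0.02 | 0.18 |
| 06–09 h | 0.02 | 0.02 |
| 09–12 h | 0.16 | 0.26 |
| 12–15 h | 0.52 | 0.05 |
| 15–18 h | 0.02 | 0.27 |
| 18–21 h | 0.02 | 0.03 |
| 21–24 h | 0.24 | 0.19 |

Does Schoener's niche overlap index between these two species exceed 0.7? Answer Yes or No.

Σ|p₁ᵢ − p₂ᵢ| = 0.16 + 0.00 + 0.10 + 0.47 + 0.25 + 0.01 + 0.05 = 1.04
D = 1 − ½ × 1.04 = 1 − 0.520 = 0.4800
D = 0.4800 < 0.7 → No.

No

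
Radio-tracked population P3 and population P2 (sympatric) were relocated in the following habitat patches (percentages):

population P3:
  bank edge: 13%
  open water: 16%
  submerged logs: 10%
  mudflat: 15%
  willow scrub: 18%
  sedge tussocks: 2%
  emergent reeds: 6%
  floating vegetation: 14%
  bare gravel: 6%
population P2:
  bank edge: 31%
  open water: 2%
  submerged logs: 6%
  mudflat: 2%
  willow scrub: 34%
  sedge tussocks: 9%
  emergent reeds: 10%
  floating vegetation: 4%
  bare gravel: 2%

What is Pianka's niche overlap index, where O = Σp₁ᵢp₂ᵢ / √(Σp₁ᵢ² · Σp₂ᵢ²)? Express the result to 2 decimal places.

0.72

Convert percentages to proportions (divide by 100).
Σ p₁ᵢp₂ᵢ = 0.0403 + 0.0032 + 0.0060 + 0.0030 + 0.0612 + 0.0018 + 0.0060 + 0.0056 + 0.0012 = 0.1283
Σp_1ᵢ² = 0.13² + 0.16² + 0.10² + 0.15² + 0.18² + 0.02² + 0.06² + 0.14² + 0.06² = 0.0169 + 0.0256 + 0.0100 + 0.0225 + 0.0324 + 0.0004 + 0.0036 + 0.0196 + 0.0036 = 0.1346
Σp_2ᵢ² = 0.31² + 0.02² + 0.06² + 0.02² + 0.34² + 0.09² + 0.10² + 0.04² + 0.02² = 0.0961 + 0.0004 + 0.0036 + 0.0004 + 0.1156 + 0.0081 + 0.0100 + 0.0016 + 0.0004 = 0.2362
O = 0.1283 / √(0.1346 × 0.2362) = 0.1283 / 0.17830 = 0.7196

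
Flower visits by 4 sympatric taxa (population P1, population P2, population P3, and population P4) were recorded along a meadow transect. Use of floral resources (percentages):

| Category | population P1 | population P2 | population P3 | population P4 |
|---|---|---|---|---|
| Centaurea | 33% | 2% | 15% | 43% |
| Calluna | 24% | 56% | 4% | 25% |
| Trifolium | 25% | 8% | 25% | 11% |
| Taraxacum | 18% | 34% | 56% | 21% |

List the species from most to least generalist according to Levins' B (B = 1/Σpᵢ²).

population P1 > population P4 > population P3 > population P2

Convert percentages to proportions (divide by 100).
Σp_P1ᵢ² = 0.33² + 0.24² + 0.25² + 0.18² = 0.1089 + 0.0576 + 0.0625 + 0.0324 = 0.2614
B_P1 = 1 / 0.2614 = 3.8256
Σp_P2ᵢ² = 0.02² + 0.56² + 0.08² + 0.34² = 0.0004 + 0.3136 + 0.0064 + 0.1156 = 0.4360
B_P2 = 1 / 0.4360 = 2.2936
Σp_P3ᵢ² = 0.15² + 0.04² + 0.25² + 0.56² = 0.0225 + 0.0016 + 0.0625 + 0.3136 = 0.4002
B_P3 = 1 / 0.4002 = 2.4988
Σp_P4ᵢ² = 0.43² + 0.25² + 0.11² + 0.21² = 0.1849 + 0.0625 + 0.0121 + 0.0441 = 0.3036
B_P4 = 1 / 0.3036 = 3.2938
Ranking by B (broadest → narrowest): population P1 (3.83) > population P4 (3.29) > population P3 (2.50) > population P2 (2.29)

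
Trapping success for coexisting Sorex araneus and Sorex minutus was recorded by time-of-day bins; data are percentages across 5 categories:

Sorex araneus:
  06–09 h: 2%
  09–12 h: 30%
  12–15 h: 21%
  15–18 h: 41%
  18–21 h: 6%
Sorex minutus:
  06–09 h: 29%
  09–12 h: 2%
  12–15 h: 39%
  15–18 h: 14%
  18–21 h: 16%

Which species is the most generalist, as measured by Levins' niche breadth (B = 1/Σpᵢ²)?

Sorex minutus

Convert percentages to proportions (divide by 100).
Σp_aranᵢ² = 0.02² + 0.30² + 0.21² + 0.41² + 0.06² = 0.0004 + 0.0900 + 0.0441 + 0.1681 + 0.0036 = 0.3062
B_aran = 1 / 0.3062 = 3.2658
Σp_minuᵢ² = 0.29² + 0.02² + 0.39² + 0.14² + 0.16² = 0.0841 + 0.0004 + 0.1521 + 0.0196 + 0.0256 = 0.2818
B_minu = 1 / 0.2818 = 3.5486
Highest B → broadest niche (most generalist): Sorex minutus (B = 3.55).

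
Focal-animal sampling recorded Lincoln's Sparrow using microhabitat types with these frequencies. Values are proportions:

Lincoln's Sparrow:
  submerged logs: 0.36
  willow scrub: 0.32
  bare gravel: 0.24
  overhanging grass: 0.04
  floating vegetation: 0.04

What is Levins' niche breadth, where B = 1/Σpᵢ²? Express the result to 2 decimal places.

Σpᵢ² = 0.36² + 0.32² + 0.24² + 0.04² + 0.04² = 0.1296 + 0.1024 + 0.0576 + 0.0016 + 0.0016 = 0.2928
B = 1 / 0.2928 = 3.4153

3.42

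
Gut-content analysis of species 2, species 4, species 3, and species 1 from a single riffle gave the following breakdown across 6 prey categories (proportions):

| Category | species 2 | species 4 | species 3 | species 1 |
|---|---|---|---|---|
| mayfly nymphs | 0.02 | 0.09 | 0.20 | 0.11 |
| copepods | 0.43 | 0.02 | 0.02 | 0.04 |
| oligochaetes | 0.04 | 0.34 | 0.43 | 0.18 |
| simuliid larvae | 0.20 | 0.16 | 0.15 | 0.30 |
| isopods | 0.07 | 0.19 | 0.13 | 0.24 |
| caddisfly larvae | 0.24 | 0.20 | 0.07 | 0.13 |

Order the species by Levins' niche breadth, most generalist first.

species 1 > species 4 > species 3 > species 2

Σp_2ᵢ² = 0.02² + 0.43² + 0.04² + 0.20² + 0.07² + 0.24² = 0.0004 + 0.1849 + 0.0016 + 0.0400 + 0.0049 + 0.0576 = 0.2894
B_2 = 1 / 0.2894 = 3.4554
Σp_4ᵢ² = 0.09² + 0.02² + 0.34² + 0.16² + 0.19² + 0.20² = 0.0081 + 0.0004 + 0.1156 + 0.0256 + 0.0361 + 0.0400 = 0.2258
B_4 = 1 / 0.2258 = 4.4287
Σp_3ᵢ² = 0.20² + 0.02² + 0.43² + 0.15² + 0.13² + 0.07² = 0.0400 + 0.0004 + 0.1849 + 0.0225 + 0.0169 + 0.0049 = 0.2696
B_3 = 1 / 0.2696 = 3.7092
Σp_1ᵢ² = 0.11² + 0.04² + 0.18² + 0.30² + 0.24² + 0.13² = 0.0121 + 0.0016 + 0.0324 + 0.0900 + 0.0576 + 0.0169 = 0.2106
B_1 = 1 / 0.2106 = 4.7483
Ranking by B (broadest → narrowest): species 1 (4.75) > species 4 (4.43) > species 3 (3.71) > species 2 (3.46)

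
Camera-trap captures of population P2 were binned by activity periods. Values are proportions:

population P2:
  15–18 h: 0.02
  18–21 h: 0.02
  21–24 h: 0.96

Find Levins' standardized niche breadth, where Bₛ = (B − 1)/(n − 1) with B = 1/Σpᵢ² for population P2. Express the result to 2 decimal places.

0.04

Σpᵢ² = 0.02² + 0.02² + 0.96² = 0.0004 + 0.0004 + 0.9216 = 0.9224
B = 1 / 0.9224 = 1.0841
Bₛ = (B − 1)/(n − 1) = (1.0841 − 1)/(3 − 1) = 0.0841/2 = 0.0421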